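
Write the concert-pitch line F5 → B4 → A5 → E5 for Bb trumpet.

G5 C#5 B5 F#5

Written C4 sounds as Bb3 on the Bb trumpet, so concert pitches are written a major second up.
F5 -> G5
B4 -> C#5
A5 -> B5
E5 -> F#5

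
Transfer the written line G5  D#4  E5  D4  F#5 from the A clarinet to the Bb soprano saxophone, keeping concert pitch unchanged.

F#5 C##4 D#5 C#4 E#5

First find concert pitch: the A clarinet sounds a minor third below written, so G5 D#4 E5 D4 F#5 sounds E5 B#3 C#5 B3 D#5.
Then write for Bb soprano saxophone: it sounds a major second below written, so the part must be a major second above concert.
E5 → F#5
B#3 → C##4
C#5 → D#5
B3 → C#4
D#5 → E#5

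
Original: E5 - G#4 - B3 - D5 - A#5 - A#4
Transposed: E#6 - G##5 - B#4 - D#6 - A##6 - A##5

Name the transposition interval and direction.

up an augmented octave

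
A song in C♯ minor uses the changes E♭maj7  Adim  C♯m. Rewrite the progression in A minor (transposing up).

Cbmaj7 Fdim Am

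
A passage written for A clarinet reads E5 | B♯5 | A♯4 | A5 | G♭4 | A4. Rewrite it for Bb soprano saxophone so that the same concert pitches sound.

D#5 A##5 G##4 G#5 F4 G#4

First find concert pitch: the A clarinet sounds a minor third below written, so E5 B♯5 A♯4 A5 G♭4 A4 sounds C#5 G##5 F##4 F#5 Eb4 F#4.
Then write for Bb soprano saxophone: it sounds a major second below written, so the part must be a major second above concert.
C#5 → D#5
G##5 → A##5
F##4 → G##4
F#5 → G#5
Eb4 → F4
F#4 → G#4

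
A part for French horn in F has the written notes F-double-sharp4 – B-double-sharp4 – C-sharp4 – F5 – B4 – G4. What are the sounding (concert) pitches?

Written C4 on the French horn in F sounds as F3, a perfect fifth lower; apply that shift to every note.
F##4 gives B#3
B##4 gives E##4
C#4 gives F#3
F5 gives Bb4
B4 gives E4
G4 gives C4

B#3 E##4 F#3 Bb4 E4 C4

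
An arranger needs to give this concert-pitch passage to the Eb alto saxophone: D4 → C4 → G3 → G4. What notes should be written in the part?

B4 A4 E4 E5

Written C4 sounds as Eb3 on the Eb alto saxophone, so concert pitches are written a major sixth up.
D4 to B4
C4 to A4
G3 to E4
G4 to E5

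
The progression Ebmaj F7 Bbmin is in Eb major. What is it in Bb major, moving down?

Eb major down to Bb major is a perfect fourth; each chord root moves by that interval while the quality stays the same.
Ebmaj: root Eb down a perfect fourth → Bb, giving Bbmaj.
F7: root F down a perfect fourth → C, giving C7.
Bbmin: root Bb down a perfect fourth → F, giving Fmin.

Bbmaj C7 Fmin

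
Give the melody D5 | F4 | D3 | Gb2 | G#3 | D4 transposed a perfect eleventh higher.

D5 -> G6
F4 -> Bb5
D3 -> G4
Gb2 -> Cb4
G#3 -> C#5
D4 -> G5

G6 Bb5 G4 Cb4 C#5 G5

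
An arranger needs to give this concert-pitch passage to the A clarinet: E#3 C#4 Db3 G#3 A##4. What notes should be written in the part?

G#3 E4 Fb3 B3 C##5

The A clarinet sounds a minor third below written, so the written part must be a minor third above concert — transpose each note up.
E#3 to G#3
C#4 to E4
Db3 to Fb3
G#3 to B3
A##4 to C##5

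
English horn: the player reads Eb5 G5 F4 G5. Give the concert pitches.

The English horn sounds a perfect fifth below written, so transpose each written note down a perfect fifth.
Eb5 to Ab4
G5 to C5
F4 to Bb3
G5 to C5

Ab4 C5 Bb3 C5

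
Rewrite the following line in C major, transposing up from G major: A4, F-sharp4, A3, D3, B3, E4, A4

D5 B4 D4 G3 E4 A4 D5

From G up to C is a perfect fourth; apply that to each pitch.
A4 -> D5
F#4 -> B4
A3 -> D4
D3 -> G3
B3 -> E4
E4 -> A4
A4 -> D5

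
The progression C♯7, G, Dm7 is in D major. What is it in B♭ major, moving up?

A7 Eb Bbm7

D major up to B♭ major is a minor sixth; each chord root moves by that interval while the quality stays the same.
C♯7: root C♯ up a minor sixth → A, giving A7.
G: root G up a minor sixth → Eb, giving Eb.
Dm7: root D up a minor sixth → Bb, giving Bbm7.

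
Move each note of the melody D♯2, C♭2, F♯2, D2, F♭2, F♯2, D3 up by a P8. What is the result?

D#3 Cb3 F#3 D3 Fb3 F#3 D4

D#2 to D#3
Cb2 to Cb3
F#2 to F#3
D2 to D3
Fb2 to Fb3
F#2 to F#3
D3 to D4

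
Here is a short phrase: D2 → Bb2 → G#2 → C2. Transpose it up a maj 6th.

B2 G3 E#3 A2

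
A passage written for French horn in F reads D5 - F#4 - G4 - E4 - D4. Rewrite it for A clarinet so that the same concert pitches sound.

First find concert pitch: the French horn in F sounds a perfect fifth below written, so D5 F#4 G4 E4 D4 sounds G4 B3 C4 A3 G3.
Then write for A clarinet: it sounds a minor third below written, so the part must be a minor third above concert.
G4 → Bb4
B3 → D4
C4 → Eb4
A3 → C4
G3 → Bb3

Bb4 D4 Eb4 C4 Bb3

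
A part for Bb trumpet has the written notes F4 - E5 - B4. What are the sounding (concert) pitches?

Eb4 D5 A4

The Bb trumpet sounds a major second below written, so transpose each written note down a major second.
F4 to Eb4
E5 to D5
B4 to A4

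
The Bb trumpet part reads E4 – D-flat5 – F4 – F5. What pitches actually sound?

D4 Cb5 Eb4 Eb5

The Bb trumpet sounds a major second below written, so transpose each written note down a major second.
E4 gives D4
Db5 gives Cb5
F4 gives Eb4
F5 gives Eb5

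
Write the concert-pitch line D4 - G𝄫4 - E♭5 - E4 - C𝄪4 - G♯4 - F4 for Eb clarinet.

The Eb clarinet sounds a minor third above written, so the written part must be a minor third below concert — transpose each note down.
D4 -> B3
Gbb4 -> Ebb4
Eb5 -> C5
E4 -> C#4
C##4 -> A##3
G#4 -> E#4
F4 -> D4

B3 Ebb4 C5 C#4 A##3 E#4 D4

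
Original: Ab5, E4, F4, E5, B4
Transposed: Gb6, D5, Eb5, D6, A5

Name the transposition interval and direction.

up a minor seventh

From Ab5 to Gb6 is 7 letter names — a seventh of some quality.
Ab5 to Gb6 is 10 semitones, which makes it a minor seventh; the second version is higher, so the direction is up.
Checking another pair — B4 → A5 — gives the same interval.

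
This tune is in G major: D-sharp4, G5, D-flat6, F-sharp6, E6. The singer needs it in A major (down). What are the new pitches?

E#3 A4 Eb5 G#5 F#5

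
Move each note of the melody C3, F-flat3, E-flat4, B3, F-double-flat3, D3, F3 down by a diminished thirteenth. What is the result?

C3 becomes E#1
Fb3 becomes A1
Eb4 becomes G#2
B3 becomes D##2
Fbb3 becomes Ab1
D3 becomes F##1
F3 becomes A#1

E#1 A1 G#2 D##2 Ab1 F##1 A#1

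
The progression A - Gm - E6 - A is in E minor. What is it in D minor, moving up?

G Fm D6 G

E minor up to D minor is a minor seventh; each chord root moves by that interval while the quality stays the same.
A: root A up a minor seventh → G, giving G.
Gm: root G up a minor seventh → F, giving Fm.
E6: root E up a minor seventh → D, giving D6.
A: root A up a minor seventh → G, giving G.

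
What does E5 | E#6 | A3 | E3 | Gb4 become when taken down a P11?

B3 B#4 E2 B1 Db3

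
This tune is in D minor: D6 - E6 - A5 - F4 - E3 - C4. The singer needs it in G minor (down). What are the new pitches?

G5 A5 D5 Bb3 A2 F3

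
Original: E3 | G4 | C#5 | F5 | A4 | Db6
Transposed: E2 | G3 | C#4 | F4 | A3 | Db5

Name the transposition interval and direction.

Take the first pair: E3 → E2. E to E spans 8 letter names, so the interval is some kind of octave.
E2 to E3 is 12 semitones, which makes it a perfect octave; the second version is lower, so the direction is down.
Checking another pair — Db6 → Db5 — gives the same interval.

down a perfect octave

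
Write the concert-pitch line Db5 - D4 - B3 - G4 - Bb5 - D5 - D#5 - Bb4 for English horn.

The English horn sounds a perfect fifth below written, so the written part must be a perfect fifth above concert — transpose each note up.
Db5 becomes Ab5
D4 becomes A4
B3 becomes F#4
G4 becomes D5
Bb5 becomes F6
D5 becomes A5
D#5 becomes A#5
Bb4 becomes F5

Ab5 A4 F#4 D5 F6 A5 A#5 F5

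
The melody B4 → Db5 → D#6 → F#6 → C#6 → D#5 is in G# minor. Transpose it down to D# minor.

G# minor to D# minor down is a perfect fourth, so every note moves down by that interval.
B4 becomes F#4
Db5 becomes Ab4
D#6 becomes A#5
F#6 becomes C#6
C#6 becomes G#5
D#5 becomes A#4

F#4 Ab4 A#5 C#6 G#5 A#4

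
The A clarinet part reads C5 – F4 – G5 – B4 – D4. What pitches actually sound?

Written C4 on the A clarinet sounds as A3, a minor third lower; apply that shift to every note.
C5 becomes A4
F4 becomes D4
G5 becomes E5
B4 becomes G#4
D4 becomes B3

A4 D4 E5 G#4 B3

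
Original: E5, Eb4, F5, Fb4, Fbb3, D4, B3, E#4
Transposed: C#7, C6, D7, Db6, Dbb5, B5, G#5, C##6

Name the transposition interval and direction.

From E5 to C#7 is 13 letter names — a thirteenth of some quality.
E5 to C#7 is 21 semitones, which makes it a major thirteenth; the second version is higher, so the direction is up.
Checking another pair — E#4 → C##6 — gives the same interval.

up a major thirteenth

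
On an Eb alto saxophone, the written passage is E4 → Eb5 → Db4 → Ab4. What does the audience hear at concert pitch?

G3 Gb4 Fb3 Cb4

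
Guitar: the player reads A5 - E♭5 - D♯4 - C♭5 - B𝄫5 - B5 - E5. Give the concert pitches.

The guitar sounds a perfect octave below written, so transpose each written note down a perfect octave.
A5 → A4
Eb5 → Eb4
D#4 → D#3
Cb5 → Cb4
Bbb5 → Bbb4
B5 → B4
E5 → E4

A4 Eb4 D#3 Cb4 Bbb4 B4 E4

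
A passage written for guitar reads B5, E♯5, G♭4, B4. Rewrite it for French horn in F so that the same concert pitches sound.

F#5 B#4 Db4 F#4

First find concert pitch: the guitar sounds a perfect octave below written, so B5 E♯5 G♭4 B4 sounds B4 E#4 Gb3 B3.
Then write for French horn in F: it sounds a perfect fifth below written, so the part must be a perfect fifth above concert.
B4 → F#5
E#4 → B#4
Gb3 → Db4
B3 → F#4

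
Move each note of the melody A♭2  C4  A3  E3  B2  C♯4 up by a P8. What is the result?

Ab3 C5 A4 E4 B3 C#5

Ab2 up a perfect octave is Ab3.
A perfect octave up from C4 gives C5.
A perfect octave up from A3 gives A4.
E3: an octave up reaches E, and 12 semitones makes it E4.
B2: an octave up reaches B, and 12 semitones makes it B3.
A perfect octave up from C#4 gives C#5.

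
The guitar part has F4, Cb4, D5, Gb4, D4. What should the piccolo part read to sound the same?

F2 Cb2 D3 Gb2 D2

First find concert pitch: the guitar sounds a perfect octave below written, so F4 Cb4 D5 Gb4 D4 sounds F3 Cb3 D4 Gb3 D3.
Then write for piccolo: it sounds a perfect octave above written, so the part must be a perfect octave below concert.
F3 → F2
Cb3 → Cb2
D4 → D3
Gb3 → Gb2
D3 → D2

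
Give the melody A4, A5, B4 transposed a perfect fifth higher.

E5 E6 F#5

A4 -> E5
A5 -> E6
B4 -> F#5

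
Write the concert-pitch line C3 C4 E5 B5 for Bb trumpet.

D3 D4 F#5 C#6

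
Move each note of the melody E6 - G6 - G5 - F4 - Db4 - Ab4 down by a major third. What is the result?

C6 Eb6 Eb5 Db4 Bbb3 Fb4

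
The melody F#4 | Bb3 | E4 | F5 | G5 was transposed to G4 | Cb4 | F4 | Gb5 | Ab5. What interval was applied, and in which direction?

Take the first pair: F#4 → G4. F to G spans 2 letter names, so the interval is some kind of second.
F#4 to G4 is 1 semitone, which makes it a minor second; the second version is higher, so the direction is up.
Checking another pair — G5 → Ab5 — gives the same interval.

up a minor second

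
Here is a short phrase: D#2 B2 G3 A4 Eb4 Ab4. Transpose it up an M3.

D#2 → F##2
B2 → D#3
G3 → B3
A4 → C#5
Eb4 → G4
Ab4 → C5

F##2 D#3 B3 C#5 G4 C5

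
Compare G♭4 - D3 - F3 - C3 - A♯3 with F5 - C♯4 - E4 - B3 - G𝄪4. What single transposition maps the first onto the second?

Take the first pair: Gb4 → F5. G to F spans 7 letter names, so the interval is some kind of seventh.
Gb4 to F5 is 11 semitones, which makes it a major seventh; the second version is higher, so the direction is up.
Checking another pair — A#3 → G##4 — gives the same interval.

up a major seventh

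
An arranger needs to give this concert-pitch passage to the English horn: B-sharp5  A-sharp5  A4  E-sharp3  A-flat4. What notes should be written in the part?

F##6 E#6 E5 B#3 Eb5

Written C4 sounds as F3 on the English horn, so concert pitches are written a perfect fifth up.
B#5 gives F##6
A#5 gives E#6
A4 gives E5
E#3 gives B#3
Ab4 gives Eb5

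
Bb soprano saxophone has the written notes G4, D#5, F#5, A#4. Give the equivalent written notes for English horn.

First find concert pitch: the Bb soprano saxophone sounds a major second below written, so G4 D#5 F#5 A#4 sounds F4 C#5 E5 G#4.
Then write for English horn: it sounds a perfect fifth below written, so the part must be a perfect fifth above concert.
F4 → C5
C#5 → G#5
E5 → B5
G#4 → D#5

C5 G#5 B5 D#5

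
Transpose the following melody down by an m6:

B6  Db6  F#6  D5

D#6 F5 A#5 F#4

B6 -> D#6
Db6 -> F5
F#6 -> A#5
D5 -> F#4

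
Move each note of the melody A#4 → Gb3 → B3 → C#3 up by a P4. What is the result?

D#5 Cb4 E4 F#3

A#4 -> D#5
Gb3 -> Cb4
B3 -> E4
C#3 -> F#3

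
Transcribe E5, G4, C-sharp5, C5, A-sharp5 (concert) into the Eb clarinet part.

The Eb clarinet sounds a minor third above written, so the written part must be a minor third below concert — transpose each note down.
E5 gives C#5
G4 gives E4
C#5 gives A#4
C5 gives A4
A#5 gives F##5

C#5 E4 A#4 A4 F##5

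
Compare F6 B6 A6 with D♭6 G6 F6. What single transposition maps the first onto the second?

Take the first pair: F6 → Db6. F to D spans 3 letter names, so the interval is some kind of third.
Db6 to F6 is 4 semitones, which makes it a major third; the second version is lower, so the direction is down.
Checking another pair — A6 → F6 — gives the same interval.

down a major third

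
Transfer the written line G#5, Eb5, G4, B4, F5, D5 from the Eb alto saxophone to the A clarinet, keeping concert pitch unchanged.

First find concert pitch: the Eb alto saxophone sounds a major sixth below written, so G#5 Eb5 G4 B4 F5 D5 sounds B4 Gb4 Bb3 D4 Ab4 F4.
Then write for A clarinet: it sounds a minor third below written, so the part must be a minor third above concert.
B4 → D5
Gb4 → Bbb4
Bb3 → Db4
D4 → F4
Ab4 → Cb5
F4 → Ab4

D5 Bbb4 Db4 F4 Cb5 Ab4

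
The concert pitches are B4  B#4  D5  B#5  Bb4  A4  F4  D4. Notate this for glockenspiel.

B2 B#2 D3 B#3 Bb2 A2 F2 D2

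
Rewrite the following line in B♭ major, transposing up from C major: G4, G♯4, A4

F5 F#5 G5

C major to B♭ major up is a minor seventh, so every note moves up by that interval.
G4 -> F5
G#4 -> F#5
A4 -> G5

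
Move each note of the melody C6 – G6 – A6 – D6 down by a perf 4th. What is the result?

C6: a fourth down reaches G, and 5 semitones makes it G5.
A perfect fourth down from G6 gives D6.
A6 down a perfect fourth is E6.
D6: a fourth down reaches A, and 5 semitones makes it A5.

G5 D6 E6 A5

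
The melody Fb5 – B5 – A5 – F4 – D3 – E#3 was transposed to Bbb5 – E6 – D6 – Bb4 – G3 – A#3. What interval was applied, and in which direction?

From Fb5 to Bbb5 is 4 letter names — a fourth of some quality.
Fb5 to Bbb5 is 5 semitones, which makes it a perfect fourth; the second version is higher, so the direction is up.
Checking another pair — E#3 → A#3 — gives the same interval.

up a perfect fourth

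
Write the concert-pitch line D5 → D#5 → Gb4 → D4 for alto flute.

G5 G#5 Cb5 G4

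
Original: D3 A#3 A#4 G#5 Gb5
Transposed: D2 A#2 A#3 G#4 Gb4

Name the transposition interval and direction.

down a perfect octave

From D3 to D2 is 8 letter names — an octave of some quality.
D2 to D3 is 12 semitones, which makes it a perfect octave; the second version is lower, so the direction is down.
Checking another pair — Gb5 → Gb4 — gives the same interval.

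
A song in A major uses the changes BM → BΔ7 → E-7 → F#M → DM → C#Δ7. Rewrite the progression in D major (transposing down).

A major down to D major is a perfect fifth; each chord root moves by that interval while the quality stays the same.
BM: root B down a perfect fifth → E, giving EM.
BΔ7: root B down a perfect fifth → E, giving EΔ7.
E-7: root E down a perfect fifth → A, giving A-7.
F#M: root F# down a perfect fifth → B, giving BM.
DM: root D down a perfect fifth → G, giving GM.
C#Δ7: root C# down a perfect fifth → F#, giving F#Δ7.

EM EΔ7 A-7 BM GM F#Δ7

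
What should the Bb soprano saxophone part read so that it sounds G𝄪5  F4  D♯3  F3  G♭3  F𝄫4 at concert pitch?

The Bb soprano saxophone sounds a major second below written, so the written part must be a major second above concert — transpose each note up.
G##5 to A##5
F4 to G4
D#3 to E#3
F3 to G3
Gb3 to Ab3
Fbb4 to Gbb4

A##5 G4 E#3 G3 Ab3 Gbb4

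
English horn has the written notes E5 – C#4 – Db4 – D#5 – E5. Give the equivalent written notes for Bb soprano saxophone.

B4 G#3 Ab3 A#4 B4

First find concert pitch: the English horn sounds a perfect fifth below written, so E5 C#4 Db4 D#5 E5 sounds A4 F#3 Gb3 G#4 A4.
Then write for Bb soprano saxophone: it sounds a major second below written, so the part must be a major second above concert.
A4 → B4
F#3 → G#3
Gb3 → Ab3
G#4 → A#4
A4 → B4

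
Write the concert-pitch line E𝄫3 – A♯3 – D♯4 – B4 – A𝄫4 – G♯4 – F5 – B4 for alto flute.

The alto flute sounds a perfect fourth below written, so the written part must be a perfect fourth above concert — transpose each note up.
Ebb3 -> Abb3
A#3 -> D#4
D#4 -> G#4
B4 -> E5
Abb4 -> Dbb5
G#4 -> C#5
F5 -> Bb5
B4 -> E5

Abb3 D#4 G#4 E5 Dbb5 C#5 Bb5 E5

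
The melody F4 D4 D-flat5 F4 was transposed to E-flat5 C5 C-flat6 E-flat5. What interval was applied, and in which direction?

up a minor seventh

Take the first pair: F4 → Eb5. F to E spans 7 letter names, so the interval is some kind of seventh.
F4 to Eb5 is 10 semitones, which makes it a minor seventh; the second version is higher, so the direction is up.
Checking another pair — F4 → Eb5 — gives the same interval.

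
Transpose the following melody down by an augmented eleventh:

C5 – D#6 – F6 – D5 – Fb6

Gb3 A4 Cb5 Ab3 Cbb5

C5 gives Gb3
D#6 gives A4
F6 gives Cb5
D5 gives Ab3
Fb6 gives Cbb5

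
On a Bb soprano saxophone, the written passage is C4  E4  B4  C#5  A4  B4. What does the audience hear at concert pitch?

Bb3 D4 A4 B4 G4 A4

The Bb soprano saxophone sounds a major second below written, so transpose each written note down a major second.
C4 -> Bb3
E4 -> D4
B4 -> A4
C#5 -> B4
A4 -> G4
B4 -> A4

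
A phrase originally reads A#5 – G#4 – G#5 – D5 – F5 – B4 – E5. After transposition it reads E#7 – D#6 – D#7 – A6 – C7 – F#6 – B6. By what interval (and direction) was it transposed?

From A#5 to E#7 is 12 letter names — a twelfth of some quality.
A#5 to E#7 is 19 semitones, which makes it a perfect twelfth; the second version is higher, so the direction is up.
Checking another pair — E5 → B6 — gives the same interval.

up a perfect twelfth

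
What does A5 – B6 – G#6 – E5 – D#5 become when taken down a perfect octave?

A5 -> A4
B6 -> B5
G#6 -> G#5
E5 -> E4
D#5 -> D#4

A4 B5 G#5 E4 D#4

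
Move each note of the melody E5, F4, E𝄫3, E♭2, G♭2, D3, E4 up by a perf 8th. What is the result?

E5 up a perfect octave is E6.
F4 up a perfect octave is F5.
Ebb3: an octave up reaches E, and 12 semitones makes it Ebb4.
A perfect octave up from Eb2 gives Eb3.
Gb2 up a perfect octave is Gb3.
D3 up a perfect octave is D4.
E4 up a perfect octave is E5.

E6 F5 Ebb4 Eb3 Gb3 D4 E5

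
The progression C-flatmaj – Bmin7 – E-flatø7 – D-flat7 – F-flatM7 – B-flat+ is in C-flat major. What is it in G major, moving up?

Gmaj F##min7 Bø7 A7 CM7 F#+

C-flat major up to G major is an augmented fifth; each chord root moves by that interval while the quality stays the same.
C-flatmaj: root C-flat up an augmented fifth → G, giving Gmaj.
Bmin7: root B up an augmented fifth → F##, giving F##min7.
E-flatø7: root E-flat up an augmented fifth → B, giving Bø7.
D-flat7: root D-flat up an augmented fifth → A, giving A7.
F-flatM7: root F-flat up an augmented fifth → C, giving CM7.
B-flat+: root B-flat up an augmented fifth → F#, giving F#+.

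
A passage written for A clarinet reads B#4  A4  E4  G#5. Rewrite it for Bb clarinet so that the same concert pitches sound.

A##4 G#4 D#4 F##5

First find concert pitch: the A clarinet sounds a minor third below written, so B#4 A4 E4 G#5 sounds G##4 F#4 C#4 E#5.
Then write for Bb clarinet: it sounds a major second below written, so the part must be a major second above concert.
G##4 → A##4
F#4 → G#4
C#4 → D#4
E#5 → F##5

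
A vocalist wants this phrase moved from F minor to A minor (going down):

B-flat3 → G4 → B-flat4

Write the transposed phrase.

D3 B3 D4

From F down to A is a minor sixth; apply that to each pitch.
Bb3 becomes D3
G4 becomes B3
Bb4 becomes D4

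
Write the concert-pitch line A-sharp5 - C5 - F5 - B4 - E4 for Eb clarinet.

Written C4 sounds as Eb4 on the Eb clarinet, so concert pitches are written a minor third down.
A#5 → F##5
C5 → A4
F5 → D5
B4 → G#4
E4 → C#4

F##5 A4 D5 G#4 C#4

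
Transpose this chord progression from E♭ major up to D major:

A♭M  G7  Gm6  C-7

GM F#7 F#m6 B-7

E♭ major up to D major is a major seventh; each chord root moves by that interval while the quality stays the same.
A♭M: root A♭ up a major seventh → G, giving GM.
G7: root G up a major seventh → F#, giving F#7.
Gm6: root G up a major seventh → F#, giving F#m6.
C-7: root C up a major seventh → B, giving B-7.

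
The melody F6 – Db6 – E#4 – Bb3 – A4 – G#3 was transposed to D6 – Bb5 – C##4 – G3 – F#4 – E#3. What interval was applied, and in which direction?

down a minor third

From F6 to D6 is 3 letter names — a third of some quality.
D6 to F6 is 3 semitones, which makes it a minor third; the second version is lower, so the direction is down.
Checking another pair — G#3 → E#3 — gives the same interval.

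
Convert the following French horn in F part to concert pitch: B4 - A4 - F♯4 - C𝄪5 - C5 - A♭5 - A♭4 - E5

The French horn in F sounds a perfect fifth below written, so transpose each written note down a perfect fifth.
B4 becomes E4
A4 becomes D4
F#4 becomes B3
C##5 becomes F##4
C5 becomes F4
Ab5 becomes Db5
Ab4 becomes Db4
E5 becomes A4

E4 D4 B3 F##4 F4 Db5 Db4 A4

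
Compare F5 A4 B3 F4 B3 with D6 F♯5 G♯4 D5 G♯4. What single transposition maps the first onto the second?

Take the first pair: F5 → D6. F to D spans 6 letter names, so the interval is some kind of sixth.
F5 to D6 is 9 semitones, which makes it a major sixth; the second version is higher, so the direction is up.
Checking another pair — B3 → G#4 — gives the same interval.

up a major sixth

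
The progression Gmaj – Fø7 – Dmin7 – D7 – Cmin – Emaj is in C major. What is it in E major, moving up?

C major up to E major is a major third; each chord root moves by that interval while the quality stays the same.
Gmaj: root G up a major third → B, giving Bmaj.
Fø7: root F up a major third → A, giving Aø7.
Dmin7: root D up a major third → F#, giving F#min7.
D7: root D up a major third → F#, giving F#7.
Cmin: root C up a major third → E, giving Emin.
Emaj: root E up a major third → G#, giving G#maj.

Bmaj Aø7 F#min7 F#7 Emin G#maj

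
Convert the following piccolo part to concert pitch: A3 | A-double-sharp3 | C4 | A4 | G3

A4 A##4 C5 A5 G4

The piccolo sounds a perfect octave above written, so transpose each written note up a perfect octave.
A3 gives A4
A##3 gives A##4
C4 gives C5
A4 gives A5
G3 gives G4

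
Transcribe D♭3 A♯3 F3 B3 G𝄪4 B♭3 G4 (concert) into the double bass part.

Db4 A#4 F4 B4 G##5 Bb4 G5

The double bass sounds a perfect octave below written, so the written part must be a perfect octave above concert — transpose each note up.
Db3 -> Db4
A#3 -> A#4
F3 -> F4
B3 -> B4
G##4 -> G##5
Bb3 -> Bb4
G4 -> G5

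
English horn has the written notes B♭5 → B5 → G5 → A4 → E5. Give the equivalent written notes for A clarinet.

Gb5 G5 Eb5 F4 C5

First find concert pitch: the English horn sounds a perfect fifth below written, so B♭5 B5 G5 A4 E5 sounds Eb5 E5 C5 D4 A4.
Then write for A clarinet: it sounds a minor third below written, so the part must be a minor third above concert.
Eb5 → Gb5
E5 → G5
C5 → Eb5
D4 → F4
A4 → C5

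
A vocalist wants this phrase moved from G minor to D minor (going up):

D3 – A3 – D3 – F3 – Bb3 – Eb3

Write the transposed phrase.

G minor to D minor up is a perfect fifth, so every note moves up by that interval.
D3 gives A3
A3 gives E4
D3 gives A3
F3 gives C4
Bb3 gives F4
Eb3 gives Bb3

A3 E4 A3 C4 F4 Bb3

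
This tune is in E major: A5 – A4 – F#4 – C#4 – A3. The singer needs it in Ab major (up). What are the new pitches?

Db6 Db5 Bb4 F4 Db4

E major to Ab major up is a diminished fourth, so every note moves up by that interval.
A5 gives Db6
A4 gives Db5
F#4 gives Bb4
C#4 gives F4
A3 gives Db4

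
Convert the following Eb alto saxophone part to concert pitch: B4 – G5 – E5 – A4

Written C4 on the Eb alto saxophone sounds as Eb3, a major sixth lower; apply that shift to every note.
B4 gives D4
G5 gives Bb4
E5 gives G4
A4 gives C4

D4 Bb4 G4 C4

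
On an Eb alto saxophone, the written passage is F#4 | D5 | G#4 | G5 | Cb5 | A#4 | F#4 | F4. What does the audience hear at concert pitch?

A3 F4 B3 Bb4 Ebb4 C#4 A3 Ab3

Written C4 on the Eb alto saxophone sounds as Eb3, a major sixth lower; apply that shift to every note.
F#4 to A3
D5 to F4
G#4 to B3
G5 to Bb4
Cb5 to Ebb4
A#4 to C#4
F#4 to A3
F4 to Ab3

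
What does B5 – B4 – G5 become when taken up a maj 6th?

G#6 G#5 E6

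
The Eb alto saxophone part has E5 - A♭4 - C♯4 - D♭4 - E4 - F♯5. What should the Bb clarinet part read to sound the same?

First find concert pitch: the Eb alto saxophone sounds a major sixth below written, so E5 A♭4 C♯4 D♭4 E4 F♯5 sounds G4 Cb4 E3 Fb3 G3 A4.
Then write for Bb clarinet: it sounds a major second below written, so the part must be a major second above concert.
G4 → A4
Cb4 → Db4
E3 → F#3
Fb3 → Gb3
G3 → A3
A4 → B4

A4 Db4 F#3 Gb3 A3 B4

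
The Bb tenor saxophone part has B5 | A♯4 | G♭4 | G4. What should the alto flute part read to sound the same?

D5 C#4 Bbb3 Bb3

First find concert pitch: the Bb tenor saxophone sounds a major ninth below written, so B5 A♯4 G♭4 G4 sounds A4 G#3 Fb3 F3.
Then write for alto flute: it sounds a perfect fourth below written, so the part must be a perfect fourth above concert.
A4 → D5
G#3 → C#4
Fb3 → Bbb3
F3 → Bb3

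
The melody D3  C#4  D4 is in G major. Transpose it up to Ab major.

G major to Ab major up is a minor second, so every note moves up by that interval.
D3 gives Eb3
C#4 gives D4
D4 gives Eb4

Eb3 D4 Eb4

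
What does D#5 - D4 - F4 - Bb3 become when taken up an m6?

D#5: a sixth up reaches B, and 8 semitones makes it B5.
A minor sixth up from D4 gives Bb4.
A minor sixth up from F4 gives Db5.
Bb3 up a minor sixth is Gb4.

B5 Bb4 Db5 Gb4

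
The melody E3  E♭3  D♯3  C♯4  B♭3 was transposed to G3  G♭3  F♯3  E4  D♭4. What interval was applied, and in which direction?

Take the first pair: E3 → G3. E to G spans 3 letter names, so the interval is some kind of third.
E3 to G3 is 3 semitones, which makes it a minor third; the second version is higher, so the direction is up.
Checking another pair — Bb3 → Db4 — gives the same interval.

up a minor third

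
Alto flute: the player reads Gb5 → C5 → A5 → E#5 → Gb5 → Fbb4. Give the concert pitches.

Db5 G4 E5 B#4 Db5 Cbb4

Written C4 on the alto flute sounds as G3, a perfect fourth lower; apply that shift to every note.
Gb5 becomes Db5
C5 becomes G4
A5 becomes E5
E#5 becomes B#4
Gb5 becomes Db5
Fbb4 becomes Cbb4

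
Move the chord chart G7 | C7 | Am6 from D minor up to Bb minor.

Eb7 Ab7 Fm6

D minor up to Bb minor is a minor sixth; each chord root moves by that interval while the quality stays the same.
G7: root G up a minor sixth → Eb, giving Eb7.
C7: root C up a minor sixth → Ab, giving Ab7.
Am6: root A up a minor sixth → F, giving Fm6.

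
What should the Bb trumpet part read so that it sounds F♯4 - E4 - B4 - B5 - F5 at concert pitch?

G#4 F#4 C#5 C#6 G5

Written C4 sounds as Bb3 on the Bb trumpet, so concert pitches are written a major second up.
F#4 to G#4
E4 to F#4
B4 to C#5
B5 to C#6
F5 to G5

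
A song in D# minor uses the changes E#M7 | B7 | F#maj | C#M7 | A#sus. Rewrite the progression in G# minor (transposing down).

D# minor down to G# minor is a perfect fifth; each chord root moves by that interval while the quality stays the same.
E#M7: root E# down a perfect fifth → A#, giving A#M7.
B7: root B down a perfect fifth → E, giving E7.
F#maj: root F# down a perfect fifth → B, giving Bmaj.
C#M7: root C# down a perfect fifth → F#, giving F#M7.
A#sus: root A# down a perfect fifth → D#, giving D#sus.

A#M7 E7 Bmaj F#M7 D#sus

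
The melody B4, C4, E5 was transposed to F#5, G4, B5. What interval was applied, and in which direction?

Take the first pair: B4 → F#5. B to F spans 5 letter names, so the interval is some kind of fifth.
B4 to F#5 is 7 semitones, which makes it a perfect fifth; the second version is higher, so the direction is up.
Checking another pair — E5 → B5 — gives the same interval.

up a perfect fifth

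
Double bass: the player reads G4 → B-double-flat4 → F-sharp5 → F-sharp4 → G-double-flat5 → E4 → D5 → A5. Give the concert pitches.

Written C4 on the double bass sounds as C3, a perfect octave lower; apply that shift to every note.
G4 becomes G3
Bbb4 becomes Bbb3
F#5 becomes F#4
F#4 becomes F#3
Gbb5 becomes Gbb4
E4 becomes E3
D5 becomes D4
A5 becomes A4

G3 Bbb3 F#4 F#3 Gbb4 E3 D4 A4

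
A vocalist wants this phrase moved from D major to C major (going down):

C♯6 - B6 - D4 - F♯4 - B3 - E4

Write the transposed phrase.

D major to C major down is a major second, so every note moves down by that interval.
C#6 becomes B5
B6 becomes A6
D4 becomes C4
F#4 becomes E4
B3 becomes A3
E4 becomes D4

B5 A6 C4 E4 A3 D4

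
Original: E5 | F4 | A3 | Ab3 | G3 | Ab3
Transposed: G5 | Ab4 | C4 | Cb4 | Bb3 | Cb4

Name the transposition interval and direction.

up a minor third

Take the first pair: E5 → G5. E to G spans 3 letter names, so the interval is some kind of third.
E5 to G5 is 3 semitones, which makes it a minor third; the second version is higher, so the direction is up.
Checking another pair — Ab3 → Cb4 — gives the same interval.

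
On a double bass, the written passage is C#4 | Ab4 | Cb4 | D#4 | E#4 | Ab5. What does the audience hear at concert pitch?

C#3 Ab3 Cb3 D#3 E#3 Ab4

The double bass sounds a perfect octave below written, so transpose each written note down a perfect octave.
C#4 -> C#3
Ab4 -> Ab3
Cb4 -> Cb3
D#4 -> D#3
E#4 -> E#3
Ab5 -> Ab4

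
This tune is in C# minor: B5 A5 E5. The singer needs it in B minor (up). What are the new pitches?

From C# up to B is a minor seventh; apply that to each pitch.
B5 becomes A6
A5 becomes G6
E5 becomes D6

A6 G6 D6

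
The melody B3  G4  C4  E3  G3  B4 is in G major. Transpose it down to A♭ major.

C3 Ab3 Db3 F2 Ab2 C4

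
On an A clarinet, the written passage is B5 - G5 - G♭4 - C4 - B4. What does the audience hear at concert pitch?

G#5 E5 Eb4 A3 G#4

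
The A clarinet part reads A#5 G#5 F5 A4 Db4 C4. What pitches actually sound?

The A clarinet sounds a minor third below written, so transpose each written note down a minor third.
A#5 gives F##5
G#5 gives E#5
F5 gives D5
A4 gives F#4
Db4 gives Bb3
C4 gives A3

F##5 E#5 D5 F#4 Bb3 A3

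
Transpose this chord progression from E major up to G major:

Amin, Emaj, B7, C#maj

Cmin Gmaj D7 Emaj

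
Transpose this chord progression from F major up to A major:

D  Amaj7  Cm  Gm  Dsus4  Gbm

F# C#maj7 Em Bm F#sus4 Bbm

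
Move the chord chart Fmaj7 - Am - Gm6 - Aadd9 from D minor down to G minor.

D minor down to G minor is a perfect fifth; each chord root moves by that interval while the quality stays the same.
Fmaj7: root F down a perfect fifth → Bb, giving Bbmaj7.
Am: root A down a perfect fifth → D, giving Dm.
Gm6: root G down a perfect fifth → C, giving Cm6.
Aadd9: root A down a perfect fifth → D, giving Dadd9.

Bbmaj7 Dm Cm6 Dadd9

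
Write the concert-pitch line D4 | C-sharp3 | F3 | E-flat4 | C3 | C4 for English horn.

A4 G#3 C4 Bb4 G3 G4

Written C4 sounds as F3 on the English horn, so concert pitches are written a perfect fifth up.
D4 to A4
C#3 to G#3
F3 to C4
Eb4 to Bb4
C3 to G3
C4 to G4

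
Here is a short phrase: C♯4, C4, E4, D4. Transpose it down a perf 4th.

G#3 G3 B3 A3

C#4 → G#3
C4 → G3
E4 → B3
D4 → A3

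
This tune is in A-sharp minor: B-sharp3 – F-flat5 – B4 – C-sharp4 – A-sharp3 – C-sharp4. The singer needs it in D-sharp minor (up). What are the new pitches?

E#4 Bbb5 E5 F#4 D#4 F#4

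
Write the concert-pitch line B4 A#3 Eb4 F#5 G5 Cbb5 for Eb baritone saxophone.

G#6 F##5 C6 D#7 E7 Abb6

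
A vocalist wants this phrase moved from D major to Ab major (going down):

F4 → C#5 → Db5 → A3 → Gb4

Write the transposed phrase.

Cb4 G4 Abb4 Eb3 Dbb4

D major to Ab major down is an augmented fourth, so every note moves down by that interval.
F4 -> Cb4
C#5 -> G4
Db5 -> Abb4
A3 -> Eb3
Gb4 -> Dbb4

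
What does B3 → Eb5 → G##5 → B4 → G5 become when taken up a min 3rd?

D4 Gb5 B#5 D5 Bb5

B3: a third up reaches D, and 3 semitones makes it D4.
Eb5 up a minor third is Gb5.
G##5 up a minor third is B#5.
B4: a third up reaches D, and 3 semitones makes it D5.
G5: a third up reaches B, and 3 semitones makes it Bb5.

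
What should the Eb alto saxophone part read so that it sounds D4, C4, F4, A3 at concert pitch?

B4 A4 D5 F#4

Written C4 sounds as Eb3 on the Eb alto saxophone, so concert pitches are written a major sixth up.
D4 gives B4
C4 gives A4
F4 gives D5
A3 gives F#4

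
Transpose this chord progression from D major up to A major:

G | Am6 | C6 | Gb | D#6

D major up to A major is a perfect fifth; each chord root moves by that interval while the quality stays the same.
G: root G up a perfect fifth → D, giving D.
Am6: root A up a perfect fifth → E, giving Em6.
C6: root C up a perfect fifth → G, giving G6.
Gb: root Gb up a perfect fifth → Db, giving Db.
D#6: root D# up a perfect fifth → A#, giving A#6.

D Em6 G6 Db A#6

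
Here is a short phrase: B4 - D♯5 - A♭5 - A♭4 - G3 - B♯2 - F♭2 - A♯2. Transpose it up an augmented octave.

B4 becomes B#5
D#5 becomes D##6
Ab5 becomes A6
Ab4 becomes A5
G3 becomes G#4
B#2 becomes B##3
Fb2 becomes F3
A#2 becomes A##3

B#5 D##6 A6 A5 G#4 B##3 F3 A##3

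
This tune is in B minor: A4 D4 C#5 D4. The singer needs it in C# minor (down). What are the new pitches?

From B down to C# is a minor seventh; apply that to each pitch.
A4 becomes B3
D4 becomes E3
C#5 becomes D#4
D4 becomes E3

B3 E3 D#4 E3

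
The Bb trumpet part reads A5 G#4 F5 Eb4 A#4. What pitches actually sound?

G5 F#4 Eb5 Db4 G#4

Written C4 on the Bb trumpet sounds as Bb3, a major second lower; apply that shift to every note.
A5 gives G5
G#4 gives F#4
F5 gives Eb5
Eb4 gives Db4
A#4 gives G#4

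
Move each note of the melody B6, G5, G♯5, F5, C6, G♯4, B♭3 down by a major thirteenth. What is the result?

D5 Bb3 B3 Ab3 Eb4 B2 Db2

B6 becomes D5
G5 becomes Bb3
G#5 becomes B3
F5 becomes Ab3
C6 becomes Eb4
G#4 becomes B2
Bb3 becomes Db2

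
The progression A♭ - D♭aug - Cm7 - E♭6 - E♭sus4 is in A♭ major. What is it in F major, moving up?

F Bbaug Am7 C6 Csus4

A♭ major up to F major is a major sixth; each chord root moves by that interval while the quality stays the same.
A♭: root A♭ up a major sixth → F, giving F.
D♭aug: root D♭ up a major sixth → Bb, giving Bbaug.
Cm7: root C up a major sixth → A, giving Am7.
E♭6: root E♭ up a major sixth → C, giving C6.
E♭sus4: root E♭ up a major sixth → C, giving Csus4.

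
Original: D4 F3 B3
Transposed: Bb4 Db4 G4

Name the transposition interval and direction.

up a minor sixth

From D4 to Bb4 is 6 letter names — a sixth of some quality.
D4 to Bb4 is 8 semitones, which makes it a minor sixth; the second version is higher, so the direction is up.
Checking another pair — B3 → G4 — gives the same interval.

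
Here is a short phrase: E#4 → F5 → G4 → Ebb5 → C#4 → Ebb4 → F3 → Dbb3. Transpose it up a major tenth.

A major tenth up from E#4 gives G##5.
F5: a tenth up reaches A, and 16 semitones makes it A6.
A major tenth up from G4 gives B5.
Ebb5: a tenth up reaches G, and 16 semitones makes it Gb6.
C#4 up a major tenth is E#5.
A major tenth up from Ebb4 gives Gb5.
F3 up a major tenth is A4.
Dbb3: a tenth up reaches F, and 16 semitones makes it Fb4.

G##5 A6 B5 Gb6 E#5 Gb5 A4 Fb4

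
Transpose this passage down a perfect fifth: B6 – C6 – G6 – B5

E6 F5 C6 E5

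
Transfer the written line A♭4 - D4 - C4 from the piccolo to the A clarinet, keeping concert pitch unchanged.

Cb6 F5 Eb5

First find concert pitch: the piccolo sounds a perfect octave above written, so A♭4 D4 C4 sounds Ab5 D5 C5.
Then write for A clarinet: it sounds a minor third below written, so the part must be a minor third above concert.
Ab5 → Cb6
D5 → F5
C5 → Eb5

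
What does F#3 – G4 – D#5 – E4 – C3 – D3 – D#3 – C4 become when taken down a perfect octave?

F#2 G3 D#4 E3 C2 D2 D#2 C3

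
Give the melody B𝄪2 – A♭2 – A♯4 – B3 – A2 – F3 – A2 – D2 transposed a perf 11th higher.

B##2 up a perfect eleventh is E##4.
Ab2 up a perfect eleventh is Db4.
A#4: an eleventh up reaches D, and 17 semitones makes it D#6.
B3 up a perfect eleventh is E5.
A perfect eleventh up from A2 gives D4.
F3 up a perfect eleventh is Bb4.
A2: an eleventh up reaches D, and 17 semitones makes it D4.
D2: an eleventh up reaches G, and 17 semitones makes it G3.

E##4 Db4 D#6 E5 D4 Bb4 D4 G3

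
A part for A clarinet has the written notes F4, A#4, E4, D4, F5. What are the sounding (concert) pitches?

D4 F##4 C#4 B3 D5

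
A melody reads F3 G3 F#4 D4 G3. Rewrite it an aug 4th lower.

F3: a fourth down reaches C, and 6 semitones makes it Cb3.
G3 down an augmented fourth is Db3.
F#4 down an augmented fourth is C4.
An augmented fourth down from D4 gives Ab3.
An augmented fourth down from G3 gives Db3.

Cb3 Db3 C4 Ab3 Db3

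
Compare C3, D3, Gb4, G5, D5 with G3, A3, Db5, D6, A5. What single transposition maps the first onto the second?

up a perfect fifth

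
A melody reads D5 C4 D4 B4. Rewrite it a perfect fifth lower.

D5 gives G4
C4 gives F3
D4 gives G3
B4 gives E4

G4 F3 G3 E4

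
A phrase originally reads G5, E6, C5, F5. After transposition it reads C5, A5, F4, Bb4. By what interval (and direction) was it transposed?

From G5 to C5 is 5 letter names — a fifth of some quality.
C5 to G5 is 7 semitones, which makes it a perfect fifth; the second version is lower, so the direction is down.
Checking another pair — F5 → Bb4 — gives the same interval.

down a perfect fifth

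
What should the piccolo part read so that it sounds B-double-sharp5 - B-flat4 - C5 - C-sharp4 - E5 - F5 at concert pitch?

B##4 Bb3 C4 C#3 E4 F4

Written C4 sounds as C5 on the piccolo, so concert pitches are written a perfect octave down.
B##5 becomes B##4
Bb4 becomes Bb3
C5 becomes C4
C#4 becomes C#3
E5 becomes E4
F5 becomes F4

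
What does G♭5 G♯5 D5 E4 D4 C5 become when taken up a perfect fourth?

Cb6 C#6 G5 A4 G4 F5

A perfect fourth up from Gb5 gives Cb6.
G#5: a fourth up reaches C, and 5 semitones makes it C#6.
D5 up a perfect fourth is G5.
E4 up a perfect fourth is A4.
D4 up a perfect fourth is G4.
A perfect fourth up from C5 gives F5.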